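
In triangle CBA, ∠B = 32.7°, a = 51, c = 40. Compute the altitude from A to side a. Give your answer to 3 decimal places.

h_A ≈ 21.610

By the law of cosines, b² = a² + c² − 2·a·c·cos B = 767.64, so b ≈ 27.706.
Area = ½·a·c·sin B ≈ 551.05.
The altitude from A has length 2·area/a ≈ 21.61.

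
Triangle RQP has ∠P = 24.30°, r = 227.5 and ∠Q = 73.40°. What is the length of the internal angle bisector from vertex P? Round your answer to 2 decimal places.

t_P ≈ 218.68

The third angle is ∠R = 180° − ∠Q − ∠P = 82.30°.
Law of sines: q = r·sin Q/sin R ≈ 220.
Law of sines: p = r·sin P/sin R ≈ 94.471.
The bisector from P has length 2·r·q·cos(∠P/2)/(r+q) ≈ 218.68.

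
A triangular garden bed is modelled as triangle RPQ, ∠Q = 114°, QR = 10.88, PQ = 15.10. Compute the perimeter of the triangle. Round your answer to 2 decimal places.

47.89

By the law of cosines, RP² = PQ² + QR² − 2·PQ·QR·cos Q = 480.03, so RP ≈ 21.91.
Semiperimeter s = (15.1+10.88+21.91)/2 = 23.945.
Perimeter = 15.1 + 10.88 + 21.91 = 47.89.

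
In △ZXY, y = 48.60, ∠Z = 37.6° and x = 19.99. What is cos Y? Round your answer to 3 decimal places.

By the law of cosines, z² = x² + y² − 2·x·y·cos Z = 1222.1, so z ≈ 34.959.
Law of cosines again: cos Y = (z² + x² − y²)/(2·z·x) ≈ -0.52963, so ∠Y ≈ 121.98°.

-0.530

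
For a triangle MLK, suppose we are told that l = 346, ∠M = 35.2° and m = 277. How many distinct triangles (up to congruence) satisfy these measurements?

2

l·sin M = 346·sin(35.2°) ≈ 199.4.
Since l sin M < m < l (199.4 < 277 < 346), two triangles exist.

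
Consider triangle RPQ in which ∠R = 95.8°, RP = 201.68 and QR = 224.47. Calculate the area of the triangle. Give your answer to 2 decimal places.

area ≈ 22519.68

Area = ½·QR·RP·sin R ≈ 22520.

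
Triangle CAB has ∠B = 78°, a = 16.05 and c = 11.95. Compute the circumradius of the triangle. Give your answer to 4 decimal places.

R ≈ 9.1534

By the law of cosines, b² = c² + a² − 2·c·a·cos B = 320.65, so b ≈ 17.907.
Area = ½·c·a·sin B ≈ 93.803.
Circumradius = b/(2 sin B) ≈ 9.1534.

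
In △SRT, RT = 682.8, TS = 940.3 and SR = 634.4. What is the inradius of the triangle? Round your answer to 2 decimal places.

r ≈ 191.85

Semiperimeter s = (682.8 + 940.3 + 634.4)/2 = 1128.8.
Heron's formula: area = √(1128.8·445.95·188.45·494.35) ≈ 2.1655e+05.
Inradius = area/s = 2.1655e+05/1128.8 ≈ 191.85.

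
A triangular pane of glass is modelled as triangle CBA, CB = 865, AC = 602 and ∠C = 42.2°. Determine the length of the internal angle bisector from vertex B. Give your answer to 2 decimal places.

645.42

By the law of cosines, BA² = AC² + CB² − 2·AC·CB·cos C = 3.3911e+05, so BA ≈ 582.33.
Law of cosines again: cos B = (CB² + BA² − AC²)/(2·CB·BA) ≈ 0.71958, so ∠B ≈ 43.98°.
The bisector from B has length 2·CB·BA·cos(∠B/2)/(CB+BA) ≈ 645.42.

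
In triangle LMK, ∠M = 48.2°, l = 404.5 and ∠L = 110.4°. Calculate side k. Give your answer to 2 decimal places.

The third angle is ∠K = 180° − ∠L − ∠M = 21.40°.
Law of sines: k = l·sin K/sin L ≈ 157.47.

157.47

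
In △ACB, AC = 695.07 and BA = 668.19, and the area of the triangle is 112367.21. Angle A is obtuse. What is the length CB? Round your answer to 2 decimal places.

From area = ½·BA·AC·sin A, we get sin A = 2·area/(BA·AC) ≈ 0.48388.
Taking the obtuse solution, ∠A ≈ 151.06°.
Law of cosines then gives CB ≈ 1320.

1320.03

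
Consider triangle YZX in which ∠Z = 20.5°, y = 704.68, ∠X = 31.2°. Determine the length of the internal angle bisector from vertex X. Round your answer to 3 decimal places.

The third angle is ∠Y = 180° − ∠Z − ∠X = 128.30°.
Law of sines: z = y·sin Z/sin Y ≈ 314.46.
Law of sines: x = y·sin X/sin Y ≈ 465.16.
The bisector from X has length 2·y·z·cos(∠X/2)/(y+z) ≈ 418.85.

418.849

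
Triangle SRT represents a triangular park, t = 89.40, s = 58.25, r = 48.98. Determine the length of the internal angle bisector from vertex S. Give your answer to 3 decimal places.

By the law of cosines, cos S = (r² + t² − s²) / (2·r·t) ≈ 0.79911, so ∠S ≈ 0.645 rad.
The bisector from S has length 2·r·t·cos(∠S/2)/(r+t) ≈ 60.024.

t_S ≈ 60.024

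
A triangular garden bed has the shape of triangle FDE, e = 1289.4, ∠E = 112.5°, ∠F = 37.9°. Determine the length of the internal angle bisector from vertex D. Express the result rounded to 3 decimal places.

The third angle is ∠D = 180° − ∠E − ∠F = 29.60°.
Law of sines: f = e·sin F/sin E ≈ 857.32.
Law of sines: d = e·sin D/sin E ≈ 689.36.
The bisector from D has length 2·e·f·cos(∠D/2)/(e+f) ≈ 995.71.

t_D ≈ 995.708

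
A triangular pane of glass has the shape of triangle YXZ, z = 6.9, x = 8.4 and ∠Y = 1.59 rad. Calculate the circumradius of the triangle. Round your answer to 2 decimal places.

5.49

By the law of cosines, y² = x² + z² − 2·x·z·cos Y = 120.4, so y ≈ 10.973.
Area = ½·x·z·sin Y ≈ 28.975.
Circumradius = y/(2 sin Y) ≈ 5.4873.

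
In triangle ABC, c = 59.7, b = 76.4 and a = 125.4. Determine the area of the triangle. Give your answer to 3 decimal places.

Semiperimeter s = (125.4 + 76.4 + 59.7)/2 = 130.75.
Heron's formula: area = √(130.75·5.35·54.35·71.05) ≈ 1643.5.

1643.537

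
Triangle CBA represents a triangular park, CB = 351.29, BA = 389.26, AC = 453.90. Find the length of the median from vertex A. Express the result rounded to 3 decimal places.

m_A ≈ 384.608

Median from A: ½√(2·BA² + 2·AC² − CB²) ≈ 384.61.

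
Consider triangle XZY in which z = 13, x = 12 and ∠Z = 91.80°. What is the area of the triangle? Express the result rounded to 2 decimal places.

area ≈ 27.81

Law of sines: sin X = x·sin Z/z ≈ 0.92262.
Since z ≥ x, only the acute value applies: ∠X ≈ 67.31°.
Then ∠Y = 180° − ∠Z − ∠X ≈ 20.89°.
Law of sines gives y = z·sin Y/sin Z ≈ 4.6373.
Area = ½·z·x·sin Y ≈ 27.81.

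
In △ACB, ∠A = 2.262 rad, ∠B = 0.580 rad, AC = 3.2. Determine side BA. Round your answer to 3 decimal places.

1.723

The third angle is ∠C = π − ∠B − ∠A = 0.300 rad.
Law of sines: BA = AC·sin C/sin B ≈ 1.7233.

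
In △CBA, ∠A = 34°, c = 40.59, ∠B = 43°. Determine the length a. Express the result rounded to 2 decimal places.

The third angle is ∠C = 180° − ∠B − ∠A = 103.00°.
Law of sines: a = c·sin A/sin C ≈ 23.295.

23.29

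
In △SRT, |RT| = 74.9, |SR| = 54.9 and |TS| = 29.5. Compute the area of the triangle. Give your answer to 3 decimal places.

Semiperimeter s = (74.9 + 29.5 + 54.9)/2 = 79.65.
Heron's formula: area = √(79.65·4.75·50.15·24.75) ≈ 685.27.

685.272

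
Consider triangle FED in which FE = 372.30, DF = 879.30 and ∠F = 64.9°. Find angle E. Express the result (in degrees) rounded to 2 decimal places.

By the law of cosines, ED² = DF² + FE² − 2·DF·FE·cos F = 6.3404e+05, so ED ≈ 796.27.
Law of cosines again: cos E = (FE² + ED² − DF²)/(2·FE·ED) ≈ -0.00088, so ∠E ≈ 90.05°.

∠E ≈ 90.05°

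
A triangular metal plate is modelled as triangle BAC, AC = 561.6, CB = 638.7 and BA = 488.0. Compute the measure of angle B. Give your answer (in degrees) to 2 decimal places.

By the law of cosines, cos B = (CB² + BA² − AC²) / (2·CB·BA) ≈ 0.53048, so ∠B ≈ 57.96°.

57.96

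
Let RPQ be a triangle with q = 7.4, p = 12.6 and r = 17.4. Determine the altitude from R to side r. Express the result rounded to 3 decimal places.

Semiperimeter s = (17.4 + 12.6 + 7.4)/2 = 18.7.
Heron's formula: area = √(18.7·1.3·6.1·11.3) ≈ 40.935.
The altitude from R has length 2·area/r ≈ 4.7052.

4.705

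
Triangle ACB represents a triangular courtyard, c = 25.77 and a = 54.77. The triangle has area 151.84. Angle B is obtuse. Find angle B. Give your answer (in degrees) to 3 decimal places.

∠B ≈ 167.575°

From area = ½·a·c·sin B, we get sin B = 2·area/(a·c) ≈ 0.21516.
Taking the obtuse solution, ∠B ≈ 167.58°.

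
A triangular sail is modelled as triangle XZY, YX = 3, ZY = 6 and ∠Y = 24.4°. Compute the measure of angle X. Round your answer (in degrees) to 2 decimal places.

∠X ≈ 134.83°

By the law of cosines, XZ² = ZY² + YX² − 2·ZY·YX·cos Y = 12.215, so XZ ≈ 3.4951.
Law of cosines again: cos X = (YX² + XZ² − ZY²)/(2·YX·XZ) ≈ -0.70503, so ∠X ≈ 134.83°.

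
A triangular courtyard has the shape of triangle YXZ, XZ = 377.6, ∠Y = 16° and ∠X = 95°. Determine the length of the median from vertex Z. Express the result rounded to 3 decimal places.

m_Z ≈ 770.444

The third angle is ∠Z = 180° − ∠Y − ∠X = 69.00°.
Law of sines: ZY = XZ·sin X/sin Y ≈ 1364.7.
Law of sines: YX = XZ·sin Z/sin Y ≈ 1278.9.
Median from Z: ½√(2·XZ² + 2·ZY² − YX²) ≈ 770.44.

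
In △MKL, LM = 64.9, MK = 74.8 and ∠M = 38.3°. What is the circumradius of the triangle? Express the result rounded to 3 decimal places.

By the law of cosines, KL² = LM² + MK² − 2·LM·MK·cos M = 2187.6, so KL ≈ 46.772.
Area = ½·LM·MK·sin M ≈ 1504.4.
Circumradius = KL/(2 sin M) ≈ 37.733.

R ≈ 37.733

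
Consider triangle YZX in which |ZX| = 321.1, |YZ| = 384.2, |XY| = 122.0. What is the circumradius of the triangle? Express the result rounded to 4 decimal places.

By the law of cosines, cos Y = (|XY|² + |YZ|² − |ZX|²) / (2·|XY|·|YZ|) ≈ 0.63351, so ∠Y ≈ 50.69°.
Circumradius = |ZX|/(2 sin Y) ≈ 207.5.

207.5005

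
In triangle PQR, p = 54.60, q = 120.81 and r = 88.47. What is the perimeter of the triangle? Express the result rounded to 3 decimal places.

263.880

Perimeter = 54.6 + 120.81 + 88.47 = 263.88.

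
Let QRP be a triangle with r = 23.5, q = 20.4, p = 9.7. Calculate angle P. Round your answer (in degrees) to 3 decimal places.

∠P ≈ 24.232°

By the law of cosines, cos P = (q² + r² − p²) / (2·q·r) ≈ 0.91189, so ∠P ≈ 24.23°.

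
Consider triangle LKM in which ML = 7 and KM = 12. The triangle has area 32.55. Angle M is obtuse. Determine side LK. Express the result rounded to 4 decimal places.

17.2965

From area = ½·KM·ML·sin M, we get sin M = 2·area/(KM·ML) ≈ 0.77500.
Taking the obtuse solution, ∠M ≈ 129.19°.
Law of cosines then gives LK ≈ 17.297.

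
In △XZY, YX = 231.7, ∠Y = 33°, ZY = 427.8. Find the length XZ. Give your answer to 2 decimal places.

265.40

By the law of cosines, XZ² = ZY² + YX² − 2·ZY·YX·cos Y = 70438, so XZ ≈ 265.4.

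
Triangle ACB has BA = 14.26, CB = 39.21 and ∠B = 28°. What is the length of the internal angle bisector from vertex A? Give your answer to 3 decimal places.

t_A ≈ 6.744

By the law of cosines, AC² = CB² + BA² − 2·CB·BA·cos B = 753.4, so AC ≈ 27.448.
Law of cosines again: cos A = (BA² + AC² − CB²)/(2·BA·AC) ≈ -0.74178, so ∠A ≈ 137.88°.
The bisector from A has length 2·BA·AC·cos(∠A/2)/(BA+AC) ≈ 6.7441.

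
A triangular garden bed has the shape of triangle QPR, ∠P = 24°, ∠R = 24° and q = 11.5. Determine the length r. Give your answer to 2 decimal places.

The third angle is ∠Q = 180° − ∠P − ∠R = 132.00°.
Law of sines: r = q·sin R/sin Q ≈ 6.2942.

6.29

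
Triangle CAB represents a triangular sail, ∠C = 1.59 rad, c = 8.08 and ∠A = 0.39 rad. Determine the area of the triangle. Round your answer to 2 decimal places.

The third angle is ∠B = π − ∠C − ∠A = 1.162 rad.
Law of sines: a = c·sin A/sin C ≈ 3.0725.
Law of sines: b = c·sin B/sin C ≈ 7.4143.
Area = ½·c·a·sin B ≈ 11.388.

area ≈ 11.39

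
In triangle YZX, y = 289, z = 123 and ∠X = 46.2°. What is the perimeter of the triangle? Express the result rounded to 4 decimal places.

perimeter ≈ 634.3573

By the law of cosines, x² = y² + z² − 2·y·z·cos X = 49443, so x ≈ 222.36.
Semiperimeter s = (289+123+222.36)/2 = 317.18.
Perimeter = 289 + 123 + 222.36 = 634.36.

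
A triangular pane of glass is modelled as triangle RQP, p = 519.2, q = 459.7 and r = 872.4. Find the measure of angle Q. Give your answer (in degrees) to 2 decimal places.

By the law of cosines, cos Q = (p² + r² − q²) / (2·p·r) ≈ 0.90443, so ∠Q ≈ 25.25°.

25.25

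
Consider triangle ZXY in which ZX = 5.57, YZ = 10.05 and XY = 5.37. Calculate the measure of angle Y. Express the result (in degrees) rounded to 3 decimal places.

By the law of cosines, cos Y = (XY² + YZ² − ZX²) / (2·XY·YZ) ≈ 0.91548, so ∠Y ≈ 23.73°.

∠Y ≈ 23.726°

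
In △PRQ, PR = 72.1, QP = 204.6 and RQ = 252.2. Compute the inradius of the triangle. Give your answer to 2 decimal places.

Semiperimeter s = (252.2 + 204.6 + 72.1)/2 = 264.45.
Heron's formula: area = √(264.45·12.25·59.85·192.35) ≈ 6106.9.
Inradius = area/s = 6106.9/264.45 ≈ 23.093.

r ≈ 23.09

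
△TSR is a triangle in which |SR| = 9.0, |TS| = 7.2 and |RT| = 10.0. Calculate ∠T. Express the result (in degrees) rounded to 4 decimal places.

∠T ≈ 60.5315°

By the law of cosines, cos T = (|RT|² + |TS|² − |SR|²) / (2·|RT|·|TS|) ≈ 0.49194, so ∠T ≈ 60.53°.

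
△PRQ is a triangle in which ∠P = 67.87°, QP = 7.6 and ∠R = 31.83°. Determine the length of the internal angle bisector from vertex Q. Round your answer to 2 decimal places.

The third angle is ∠Q = 180° − ∠P − ∠R = 80.30°.
Law of sines: RQ = QP·sin P/sin R ≈ 13.349.
Law of sines: PR = QP·sin Q/sin R ≈ 14.204.
The bisector from Q has length 2·RQ·QP·cos(∠Q/2)/(RQ+QP) ≈ 7.4033.

t_Q ≈ 7.40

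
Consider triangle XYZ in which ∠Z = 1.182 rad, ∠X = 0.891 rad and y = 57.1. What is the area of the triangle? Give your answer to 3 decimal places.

The third angle is ∠Y = π − ∠Z − ∠X = 1.069 rad.
Law of sines: x = y·sin X/sin Y ≈ 50.662.
Law of sines: z = y·sin Z/sin Y ≈ 60.282.
Area = ½·y·x·sin Z ≈ 1338.5.

1338.457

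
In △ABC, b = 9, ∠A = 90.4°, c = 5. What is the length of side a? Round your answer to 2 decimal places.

By the law of cosines, a² = b² + c² − 2·b·c·cos A = 106.63, so a ≈ 10.326.

10.33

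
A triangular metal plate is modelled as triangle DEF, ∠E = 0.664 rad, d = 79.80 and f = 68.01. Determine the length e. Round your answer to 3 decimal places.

By the law of cosines, e² = f² + d² − 2·f·d·cos E = 2445.2, so e ≈ 49.449.

49.449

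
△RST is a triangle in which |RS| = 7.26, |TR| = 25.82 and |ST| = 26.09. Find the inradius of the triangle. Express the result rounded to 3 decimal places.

r ≈ 3.151

Semiperimeter s = (26.09 + 25.82 + 7.26)/2 = 29.585.
Heron's formula: area = √(29.585·3.495·3.765·22.325) ≈ 93.226.
Inradius = area/s = 93.226/29.585 ≈ 3.1511.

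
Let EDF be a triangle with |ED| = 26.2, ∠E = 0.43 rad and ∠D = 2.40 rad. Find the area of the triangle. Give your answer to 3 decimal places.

315.238

The third angle is ∠F = π − ∠E − ∠D = 0.312 rad.
Law of sines: |DF| = |ED|·sin E/sin F ≈ 35.626.
Law of sines: |FE| = |ED|·sin D/sin F ≈ 57.725.
Area = ½·|ED|·|DF|·sin D ≈ 315.24.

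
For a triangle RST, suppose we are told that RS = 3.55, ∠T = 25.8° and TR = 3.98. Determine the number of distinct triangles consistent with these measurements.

TR·sin T = 3.98·sin(25.8°) ≈ 1.732.
Since TR sin T < RS < TR (1.732 < 3.55 < 3.98), two triangles exist.

2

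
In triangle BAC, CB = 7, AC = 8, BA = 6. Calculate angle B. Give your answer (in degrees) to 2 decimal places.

By the law of cosines, cos B = (CB² + BA² − AC²) / (2·CB·BA) ≈ 0.25000, so ∠B ≈ 75.52°.

∠B ≈ 75.52°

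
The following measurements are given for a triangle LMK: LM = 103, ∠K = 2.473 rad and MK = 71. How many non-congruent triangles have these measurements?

1

MK·sin K = 71·sin(2.473 rad) ≈ 44.01.
Since ∠K is not acute, a triangle exists only if LM > MK; here LM > MK, so there is exactly one triangle.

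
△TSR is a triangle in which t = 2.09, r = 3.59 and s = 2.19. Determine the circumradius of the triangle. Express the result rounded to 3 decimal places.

By the law of cosines, cos T = (s² + r² − t²) / (2·s·r) ≈ 0.84685, so ∠T ≈ 0.561 rad.
Circumradius = t/(2 sin T) ≈ 1.9649.

1.965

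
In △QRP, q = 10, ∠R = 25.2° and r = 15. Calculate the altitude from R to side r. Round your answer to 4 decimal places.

Law of sines: sin Q = q·sin R/r ≈ 0.28385.
Since r ≥ q, only the acute value applies: ∠Q ≈ 16.49°.
Then ∠P = 180° − ∠R − ∠Q ≈ 138.31°.
Law of sines gives p = r·sin P/sin R ≈ 23.431.
Area = ½·r·q·sin P ≈ 49.883.
The altitude from R has length 2·area/r ≈ 6.651.

h_R ≈ 6.6510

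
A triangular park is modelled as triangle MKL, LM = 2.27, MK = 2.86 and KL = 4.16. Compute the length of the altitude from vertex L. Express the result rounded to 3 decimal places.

Semiperimeter s = (4.16 + 2.27 + 2.86)/2 = 4.645.
Heron's formula: area = √(4.645·0.485·2.375·1.785) ≈ 3.0904.
The altitude from L has length 2·area/MK ≈ 2.1611.

h_L ≈ 2.161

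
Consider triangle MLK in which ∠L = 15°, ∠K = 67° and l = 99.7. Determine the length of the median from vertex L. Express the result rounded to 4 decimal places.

m_L ≈ 364.8813

The third angle is ∠M = 180° − ∠L − ∠K = 98.00°.
Law of sines: m = l·sin M/sin L ≈ 381.46.
Law of sines: k = l·sin K/sin L ≈ 354.59.
Median from L: ½√(2·k² + 2·m² − l²) ≈ 364.88.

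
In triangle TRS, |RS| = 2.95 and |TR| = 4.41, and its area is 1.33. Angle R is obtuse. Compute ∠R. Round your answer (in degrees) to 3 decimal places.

∠R ≈ 168.202°

From area = ½·|TR|·|RS|·sin R, we get sin R = 2·area/(|TR|·|RS|) ≈ 0.20447.
Taking the obtuse solution, ∠R ≈ 168.20°.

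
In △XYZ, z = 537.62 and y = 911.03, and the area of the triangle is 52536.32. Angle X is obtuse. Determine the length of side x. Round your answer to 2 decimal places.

From area = ½·y·z·sin X, we get sin X = 2·area/(y·z) ≈ 0.21453.
Taking the obtuse solution, ∠X ≈ 2.9254 rad.
Law of cosines then gives x ≈ 1440.8.

1440.76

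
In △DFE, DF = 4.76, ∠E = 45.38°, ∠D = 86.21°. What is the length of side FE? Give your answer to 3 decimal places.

The third angle is ∠F = 180° − ∠E − ∠D = 48.41°.
Law of sines: FE = DF·sin D/sin E ≈ 6.6728.

6.673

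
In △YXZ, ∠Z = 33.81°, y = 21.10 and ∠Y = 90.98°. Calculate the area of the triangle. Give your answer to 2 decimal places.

101.74

The third angle is ∠X = 180° − ∠Z − ∠Y = 55.21°.
Law of sines: x = y·sin X/sin Y ≈ 17.331.
Law of sines: z = y·sin Z/sin Y ≈ 11.743.
Area = ½·y·x·sin Z ≈ 101.74.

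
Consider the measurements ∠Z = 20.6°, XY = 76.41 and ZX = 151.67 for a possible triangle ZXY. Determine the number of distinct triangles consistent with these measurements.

2

ZX·sin Z = 151.67·sin(20.6°) ≈ 53.36.
Since ZX sin Z < XY < ZX (53.36 < 76.41 < 151.67), two triangles exist.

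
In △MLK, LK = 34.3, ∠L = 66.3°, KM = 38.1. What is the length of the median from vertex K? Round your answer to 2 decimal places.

m_K ≈ 31.65

Law of sines: sin M = LK·sin L/KM ≈ 0.82434.
Since KM ≥ LK, only the acute value applies: ∠M ≈ 55.52°.
Then ∠K = 180° − ∠L − ∠M ≈ 58.18°.
Law of sines gives ML = KM·sin K/sin L ≈ 35.355.
Median from K: ½√(2·LK² + 2·KM² − ML²) ≈ 31.647.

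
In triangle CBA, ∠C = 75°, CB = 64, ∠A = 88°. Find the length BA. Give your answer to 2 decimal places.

The third angle is ∠B = 180° − ∠A − ∠C = 17.00°.
Law of sines: BA = CB·sin C/sin A ≈ 61.857.

61.86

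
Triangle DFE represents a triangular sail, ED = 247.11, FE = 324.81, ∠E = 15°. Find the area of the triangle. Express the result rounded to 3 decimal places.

10386.900

Area = ½·FE·ED·sin E ≈ 10387.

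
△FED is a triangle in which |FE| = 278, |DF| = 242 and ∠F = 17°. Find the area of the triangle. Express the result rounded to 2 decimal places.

area ≈ 9834.80

Area = ½·|DF|·|FE|·sin F ≈ 9834.8.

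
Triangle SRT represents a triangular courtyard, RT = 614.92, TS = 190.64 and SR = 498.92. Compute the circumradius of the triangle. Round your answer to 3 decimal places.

By the law of cosines, cos S = (TS² + SR² − RT²) / (2·TS·SR) ≈ -0.48816, so ∠S ≈ 119.22°.
Circumradius = RT/(2 sin S) ≈ 352.29.

352.287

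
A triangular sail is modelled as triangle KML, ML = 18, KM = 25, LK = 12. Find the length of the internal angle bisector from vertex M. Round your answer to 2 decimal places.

By the law of cosines, cos M = (KM² + ML² − LK²) / (2·KM·ML) ≈ 0.89444, so ∠M ≈ 26.56°.
The bisector from M has length 2·KM·ML·cos(∠M/2)/(KM+ML) ≈ 20.37.

20.37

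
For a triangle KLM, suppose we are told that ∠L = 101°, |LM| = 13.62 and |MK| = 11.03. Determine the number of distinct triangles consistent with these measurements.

0

|LM|·sin L = 13.62·sin(101°) ≈ 13.37.
Since ∠L is not acute, a triangle exists only if |MK| > |LM|; here |MK| ≤ |LM|, so there is no triangle.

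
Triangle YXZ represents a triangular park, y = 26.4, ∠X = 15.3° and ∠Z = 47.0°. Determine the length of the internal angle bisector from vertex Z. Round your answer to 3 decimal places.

11.117

The third angle is ∠Y = 180° − ∠X − ∠Z = 117.70°.
Law of sines: x = y·sin X/sin Y ≈ 7.868.
Law of sines: z = y·sin Z/sin Y ≈ 21.807.
The bisector from Z has length 2·y·x·cos(∠Z/2)/(y+x) ≈ 11.117.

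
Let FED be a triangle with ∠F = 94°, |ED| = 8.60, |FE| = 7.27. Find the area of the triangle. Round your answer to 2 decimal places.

Law of sines: sin D = |FE|·sin F/|ED| ≈ 0.84329.
Since |ED| ≥ |FE|, only the acute value applies: ∠D ≈ 57.49°.
Then ∠E = 180° − ∠F − ∠D ≈ 28.51°.
Law of sines gives |DF| = |ED|·sin E/sin F ≈ 4.115.
Area = ½·|ED|·|FE|·sin E ≈ 14.922.

14.92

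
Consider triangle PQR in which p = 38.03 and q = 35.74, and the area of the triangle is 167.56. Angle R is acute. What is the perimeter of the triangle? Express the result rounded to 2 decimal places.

perimeter ≈ 83.21

From area = ½·p·q·sin R, we get sin R = 2·area/(p·q) ≈ 0.24656.
Taking the acute solution, ∠R ≈ 14.27°.
Law of cosines then gives r ≈ 9.4428.
Perimeter = 38.03 + 35.74 + 9.4428 = 83.213.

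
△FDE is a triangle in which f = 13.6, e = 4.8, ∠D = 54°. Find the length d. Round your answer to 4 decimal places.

11.4568

By the law of cosines, d² = e² + f² − 2·e·f·cos D = 131.26, so d ≈ 11.457.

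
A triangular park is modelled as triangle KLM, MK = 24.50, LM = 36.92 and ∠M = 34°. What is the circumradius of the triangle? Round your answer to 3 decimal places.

R ≈ 19.251

By the law of cosines, KL² = LM² + MK² − 2·LM·MK·cos M = 463.54, so KL ≈ 21.53.
Area = ½·LM·MK·sin M ≈ 252.91.
Circumradius = KL/(2 sin M) ≈ 19.251.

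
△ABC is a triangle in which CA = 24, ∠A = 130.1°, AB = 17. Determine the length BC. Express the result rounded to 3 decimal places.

37.291

By the law of cosines, BC² = CA² + AB² − 2·CA·AB·cos A = 1390.6, so BC ≈ 37.291.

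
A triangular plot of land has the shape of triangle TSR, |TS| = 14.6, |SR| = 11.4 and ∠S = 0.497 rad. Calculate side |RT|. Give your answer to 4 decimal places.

7.1072

By the law of cosines, |RT|² = |TS|² + |SR|² − 2·|TS|·|SR|·cos S = 50.513, so |RT| ≈ 7.1072.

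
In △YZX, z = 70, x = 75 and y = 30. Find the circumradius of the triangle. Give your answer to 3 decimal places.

R ≈ 37.533

By the law of cosines, cos Y = (z² + x² − y²) / (2·z·x) ≈ 0.91667, so ∠Y ≈ 23.56°.
Circumradius = y/(2 sin Y) ≈ 37.533.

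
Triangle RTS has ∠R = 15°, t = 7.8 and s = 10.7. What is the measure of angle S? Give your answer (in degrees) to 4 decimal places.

By the law of cosines, r² = t² + s² − 2·t·s·cos R = 14.098, so r ≈ 3.7547.
Law of cosines again: cos S = (r² + t² − s²)/(2·r·t) ≈ -0.67526, so ∠S ≈ 132.47°.

∠S ≈ 132.4747°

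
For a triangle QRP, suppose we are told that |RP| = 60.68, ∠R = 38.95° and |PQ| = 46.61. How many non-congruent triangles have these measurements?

|RP|·sin R = 60.68·sin(38.95°) ≈ 38.15.
Since |RP| sin R < |PQ| < |RP| (38.15 < 46.61 < 60.68), two triangles exist.

2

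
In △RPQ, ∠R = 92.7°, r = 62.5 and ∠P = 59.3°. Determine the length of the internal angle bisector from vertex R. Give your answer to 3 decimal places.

t_R ≈ 26.230

The third angle is ∠Q = 180° − ∠R − ∠P = 28.00°.
Law of sines: p = r·sin P/sin R ≈ 53.8.
Law of sines: q = r·sin Q/sin R ≈ 29.375.
The bisector from R has length 2·p·q·cos(∠R/2)/(p+q) ≈ 26.23.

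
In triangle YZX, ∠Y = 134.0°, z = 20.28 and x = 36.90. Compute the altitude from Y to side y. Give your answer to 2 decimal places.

By the law of cosines, y² = z² + x² − 2·z·x·cos Y = 2812.6, so y ≈ 53.034.
Area = ½·z·x·sin Y ≈ 269.15.
The altitude from Y has length 2·area/y ≈ 10.15.

10.15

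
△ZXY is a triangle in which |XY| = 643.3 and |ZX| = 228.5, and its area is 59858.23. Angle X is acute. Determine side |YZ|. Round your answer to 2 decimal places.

543.56

From area = ½·|ZX|·|XY|·sin X, we get sin X = 2·area/(|ZX|·|XY|) ≈ 0.81443.
Taking the acute solution, ∠X ≈ 54.53°.
Law of cosines then gives |YZ| ≈ 543.56.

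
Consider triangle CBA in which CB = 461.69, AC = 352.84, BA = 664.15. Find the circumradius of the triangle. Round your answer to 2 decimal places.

350.19

By the law of cosines, cos C = (AC² + CB² − BA²) / (2·AC·CB) ≈ -0.31749, so ∠C ≈ 108.51°.
Circumradius = BA/(2 sin C) ≈ 350.19.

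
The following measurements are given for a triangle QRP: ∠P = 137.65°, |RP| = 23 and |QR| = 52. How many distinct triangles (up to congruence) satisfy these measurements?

1

|RP|·sin P = 23·sin(137.65°) ≈ 15.49.
Since ∠P is not acute, a triangle exists only if |QR| > |RP|; here |QR| > |RP|, so there is exactly one triangle.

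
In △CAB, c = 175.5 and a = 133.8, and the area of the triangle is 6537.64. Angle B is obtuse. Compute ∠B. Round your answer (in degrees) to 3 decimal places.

From area = ½·c·a·sin B, we get sin B = 2·area/(c·a) ≈ 0.55682.
Taking the obtuse solution, ∠B ≈ 146.16°.

146.164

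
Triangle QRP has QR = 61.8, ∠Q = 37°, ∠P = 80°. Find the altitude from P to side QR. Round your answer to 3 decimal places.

The third angle is ∠R = 180° − ∠P − ∠Q = 63.00°.
Law of sines: RP = QR·sin Q/sin P ≈ 37.766.
Law of sines: PQ = QR·sin R/sin P ≈ 55.914.
Area = ½·QR·RP·sin R ≈ 1039.8.
The altitude from P has length 2·area/QR ≈ 33.65.

33.650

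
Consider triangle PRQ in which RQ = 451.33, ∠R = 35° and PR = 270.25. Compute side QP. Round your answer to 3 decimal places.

By the law of cosines, QP² = PR² + RQ² − 2·PR·RQ·cos R = 76907, so QP ≈ 277.32.

277.321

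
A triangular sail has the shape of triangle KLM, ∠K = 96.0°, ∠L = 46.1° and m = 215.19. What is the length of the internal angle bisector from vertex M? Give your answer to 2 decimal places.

276.87

The third angle is ∠M = 180° − ∠K − ∠L = 37.90°.
Law of sines: k = m·sin K/sin M ≈ 348.39.
Law of sines: l = m·sin L/sin M ≈ 252.42.
The bisector from M has length 2·k·l·cos(∠M/2)/(k+l) ≈ 276.87.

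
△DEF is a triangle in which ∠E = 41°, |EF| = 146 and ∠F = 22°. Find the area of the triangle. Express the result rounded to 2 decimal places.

2939.77

The third angle is ∠D = 180° − ∠E − ∠F = 117.00°.
Law of sines: |FD| = |EF|·sin E/sin D ≈ 107.5.
Law of sines: |DE| = |EF|·sin F/sin D ≈ 61.383.
Area = ½·|EF|·|FD|·sin F ≈ 2939.8.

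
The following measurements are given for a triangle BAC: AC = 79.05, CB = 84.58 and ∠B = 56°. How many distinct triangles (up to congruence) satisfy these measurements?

2

CB·sin B = 84.58·sin(56°) ≈ 70.12.
Since CB sin B < AC < CB (70.12 < 79.05 < 84.58), two triangles exist.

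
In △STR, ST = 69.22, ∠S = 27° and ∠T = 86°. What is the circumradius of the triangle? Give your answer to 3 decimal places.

37.599

The third angle is ∠R = 180° − ∠S − ∠T = 67.00°.
Law of sines: TR = ST·sin S/sin R ≈ 34.139.
Law of sines: RS = ST·sin T/sin R ≈ 75.015.
Circumradius = ST/(2 sin R) ≈ 37.599.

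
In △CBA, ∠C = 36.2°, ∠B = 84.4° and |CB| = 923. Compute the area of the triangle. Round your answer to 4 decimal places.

The third angle is ∠A = 180° − ∠C − ∠B = 59.40°.
Law of sines: |BA| = |CB|·sin C/sin A ≈ 633.32.
Law of sines: |AC| = |CB|·sin B/sin A ≈ 1067.2.
Area = ½·|CB|·|BA|·sin B ≈ 2.9088e+05.

area ≈ 290884.3340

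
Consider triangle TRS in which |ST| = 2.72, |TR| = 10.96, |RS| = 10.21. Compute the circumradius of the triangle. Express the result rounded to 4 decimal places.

By the law of cosines, cos T = (|ST|² + |TR|² − |RS|²) / (2·|ST|·|TR|) ≈ 0.39039, so ∠T ≈ 67.02°.
Circumradius = |RS|/(2 sin T) ≈ 5.545.

5.5450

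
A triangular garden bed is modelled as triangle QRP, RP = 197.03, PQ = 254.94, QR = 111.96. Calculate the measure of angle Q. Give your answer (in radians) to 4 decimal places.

By the law of cosines, cos Q = (PQ² + QR² − RP²) / (2·PQ·QR) ≈ 0.67807, so ∠Q ≈ 0.826 rad.

0.8257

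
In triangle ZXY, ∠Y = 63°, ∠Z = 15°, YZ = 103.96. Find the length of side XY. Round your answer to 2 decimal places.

27.51

The third angle is ∠X = 180° − ∠Y − ∠Z = 102.00°.
Law of sines: XY = YZ·sin Z/sin X ≈ 27.508.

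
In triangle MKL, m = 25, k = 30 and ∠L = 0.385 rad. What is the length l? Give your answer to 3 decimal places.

By the law of cosines, l² = m² + k² − 2·m·k·cos L = 134.8, so l ≈ 11.61.

11.610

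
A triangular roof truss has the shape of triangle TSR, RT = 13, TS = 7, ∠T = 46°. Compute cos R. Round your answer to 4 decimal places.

By the law of cosines, SR² = RT² + TS² − 2·RT·TS·cos T = 91.572, so SR ≈ 9.5693.
Law of cosines again: cos R = (SR² + RT² − TS²)/(2·SR·RT) ≈ 0.85036, so ∠R ≈ 31.75°.

cos R ≈ 0.8504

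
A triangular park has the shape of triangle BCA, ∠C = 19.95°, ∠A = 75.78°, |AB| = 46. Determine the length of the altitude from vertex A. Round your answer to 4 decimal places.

h_A ≈ 45.7702

The third angle is ∠B = 180° − ∠C − ∠A = 84.27°.
Law of sines: |CA| = |AB|·sin B/sin C ≈ 134.14.
Law of sines: |BC| = |AB|·sin A/sin C ≈ 130.69.
Area = ½·|AB|·|CA|·sin A ≈ 2990.8.
The altitude from A has length 2·area/|BC| ≈ 45.77.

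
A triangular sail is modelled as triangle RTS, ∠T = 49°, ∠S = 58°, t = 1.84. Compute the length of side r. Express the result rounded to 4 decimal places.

2.3315

The third angle is ∠R = 180° − ∠T − ∠S = 73.00°.
Law of sines: r = t·sin R/sin T ≈ 2.3315.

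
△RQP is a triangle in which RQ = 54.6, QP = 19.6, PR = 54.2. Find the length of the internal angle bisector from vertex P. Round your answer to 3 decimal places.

By the law of cosines, cos P = (QP² + PR² − RQ²) / (2·QP·PR) ≈ 0.16033, so ∠P ≈ 1.4098 rad.
The bisector from P has length 2·QP·PR·cos(∠P/2)/(QP+PR) ≈ 21.928.

21.928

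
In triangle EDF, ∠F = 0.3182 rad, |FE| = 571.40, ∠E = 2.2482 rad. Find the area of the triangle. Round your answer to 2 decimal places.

area ≈ 73156.23

The third angle is ∠D = π − ∠F − ∠E = 0.5752 rad.
Law of sines: |DF| = |FE|·sin E/sin D ≈ 818.45.
Law of sines: |ED| = |FE|·sin F/sin D ≈ 328.62.
Area = ½·|FE|·|DF|·sin F ≈ 73156.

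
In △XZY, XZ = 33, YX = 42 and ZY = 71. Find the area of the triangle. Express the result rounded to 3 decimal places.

425.488

Semiperimeter s = (71 + 42 + 33)/2 = 73.
Heron's formula: area = √(73·2·31·40) ≈ 425.49.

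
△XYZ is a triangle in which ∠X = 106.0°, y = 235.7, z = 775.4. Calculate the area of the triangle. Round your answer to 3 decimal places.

Area = ½·y·z·sin X ≈ 87841.

area ≈ 87840.949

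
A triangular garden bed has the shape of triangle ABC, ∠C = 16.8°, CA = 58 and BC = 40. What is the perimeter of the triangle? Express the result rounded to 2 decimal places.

120.85

By the law of cosines, AB² = BC² + CA² − 2·BC·CA·cos C = 522.04, so AB ≈ 22.848.
Semiperimeter s = (40+58+22.848)/2 = 60.424.
Perimeter = 40 + 58 + 22.848 = 120.85.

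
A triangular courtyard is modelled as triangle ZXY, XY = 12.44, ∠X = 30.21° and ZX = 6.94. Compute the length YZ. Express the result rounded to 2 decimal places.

By the law of cosines, YZ² = ZX² + XY² − 2·ZX·XY·cos X = 53.7, so YZ ≈ 7.3281.

7.33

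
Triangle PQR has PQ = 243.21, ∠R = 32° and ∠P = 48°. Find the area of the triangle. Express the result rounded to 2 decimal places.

area ≈ 40845.86

The third angle is ∠Q = 180° − ∠R − ∠P = 100.00°.
Law of sines: QR = PQ·sin P/sin R ≈ 341.07.
Law of sines: RP = PQ·sin Q/sin R ≈ 451.98.
Area = ½·PQ·QR·sin Q ≈ 40846.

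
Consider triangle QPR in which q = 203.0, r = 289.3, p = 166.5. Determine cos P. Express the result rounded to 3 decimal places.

By the law of cosines, cos P = (r² + q² − p²) / (2·r·q) ≈ 0.82739, so ∠P ≈ 34.17°.

cos P ≈ 0.827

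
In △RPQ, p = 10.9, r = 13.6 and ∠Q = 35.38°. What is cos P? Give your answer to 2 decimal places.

By the law of cosines, q² = r² + p² − 2·r·p·cos Q = 62.041, so q ≈ 7.8766.
Law of cosines again: cos P = (q² + r² − p²)/(2·q·r) ≈ 0.59834, so ∠P ≈ 53.25°.

0.60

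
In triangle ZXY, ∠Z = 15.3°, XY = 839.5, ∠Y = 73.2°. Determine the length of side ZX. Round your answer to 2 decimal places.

The third angle is ∠X = 180° − ∠Y − ∠Z = 91.50°.
Law of sines: ZX = XY·sin Y/sin Z ≈ 3045.7.

3045.67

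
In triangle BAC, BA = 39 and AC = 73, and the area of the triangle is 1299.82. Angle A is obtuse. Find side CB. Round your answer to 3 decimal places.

95.768

From area = ½·BA·AC·sin A, we get sin A = 2·area/(BA·AC) ≈ 0.91312.
Taking the obtuse solution, ∠A ≈ 1.991 rad.
Law of cosines then gives CB ≈ 95.768.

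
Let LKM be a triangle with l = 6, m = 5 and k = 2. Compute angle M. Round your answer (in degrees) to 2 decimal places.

By the law of cosines, cos M = (l² + k² − m²) / (2·l·k) ≈ 0.62500, so ∠M ≈ 51.32°.

51.32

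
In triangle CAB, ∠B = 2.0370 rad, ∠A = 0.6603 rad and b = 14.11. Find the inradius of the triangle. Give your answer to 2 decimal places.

r ≈ 1.92

The third angle is ∠C = π − ∠A − ∠B = 0.4443 rad.
Law of sines: c = b·sin C/sin B ≈ 6.7893.
Law of sines: a = b·sin A/sin B ≈ 9.6884.
Area = ½·b·c·sin A ≈ 29.379.
Semiperimeter s = (6.7893+9.6884+14.11)/2 = 15.294.
Inradius = area/s = 29.379/15.294 ≈ 1.921.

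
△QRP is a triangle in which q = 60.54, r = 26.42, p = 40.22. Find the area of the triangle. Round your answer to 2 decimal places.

area ≈ 410.46

Semiperimeter s = (60.54 + 26.42 + 40.22)/2 = 63.59.
Heron's formula: area = √(63.59·3.05·37.17·23.37) ≈ 410.46.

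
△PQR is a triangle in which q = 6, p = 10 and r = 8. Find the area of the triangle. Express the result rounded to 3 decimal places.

Semiperimeter s = (10 + 6 + 8)/2 = 12.
Heron's formula: area = √(12·2·6·4) ≈ 24.

24.000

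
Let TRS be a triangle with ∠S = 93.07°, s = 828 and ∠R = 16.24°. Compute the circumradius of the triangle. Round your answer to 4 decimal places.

The third angle is ∠T = 180° − ∠R − ∠S = 70.69°.
Law of sines: t = s·sin T/sin S ≈ 782.54.
Law of sines: r = s·sin R/sin S ≈ 231.89.
Circumradius = s/(2 sin S) ≈ 414.6.

414.5950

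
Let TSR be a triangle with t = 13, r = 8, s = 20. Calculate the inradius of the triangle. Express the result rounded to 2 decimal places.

1.51

Semiperimeter p = (13 + 20 + 8)/2 = 20.5.
Heron's formula: area = √(20.5·7.5·0.5·12.5) ≈ 30.999.
Inradius = area/p = 30.999/20.5 ≈ 1.5121.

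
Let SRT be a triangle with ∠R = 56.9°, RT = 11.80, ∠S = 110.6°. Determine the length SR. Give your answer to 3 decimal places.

2.728

The third angle is ∠T = 180° − ∠S − ∠R = 12.50°.
Law of sines: SR = RT·sin T/sin S ≈ 2.7284.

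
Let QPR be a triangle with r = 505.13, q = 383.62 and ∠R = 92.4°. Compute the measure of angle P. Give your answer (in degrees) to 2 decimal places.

∠P ≈ 38.24°

Law of sines: sin Q = q·sin R/r ≈ 0.75878.
Since r ≥ q, only the acute value applies: ∠Q ≈ 49.36°.
Then ∠P = 180° − ∠R − ∠Q ≈ 38.24°.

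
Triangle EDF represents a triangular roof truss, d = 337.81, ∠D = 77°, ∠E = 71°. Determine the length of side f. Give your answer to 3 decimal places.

183.721

The third angle is ∠F = 180° − ∠E − ∠D = 32.00°.
Law of sines: f = d·sin F/sin D ≈ 183.72.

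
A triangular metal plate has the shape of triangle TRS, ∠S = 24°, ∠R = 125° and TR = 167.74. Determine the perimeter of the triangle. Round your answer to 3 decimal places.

perimeter ≈ 717.966

The third angle is ∠T = 180° − ∠R − ∠S = 31.00°.
Law of sines: RS = TR·sin T/sin S ≈ 212.4.
Law of sines: ST = TR·sin R/sin S ≈ 337.82.
Semiperimeter s = (212.4+337.82+167.74)/2 = 358.98.
Perimeter = 212.4 + 337.82 + 167.74 = 717.97.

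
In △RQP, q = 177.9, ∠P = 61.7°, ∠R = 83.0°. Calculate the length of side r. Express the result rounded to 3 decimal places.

305.567

The third angle is ∠Q = 180° − ∠P − ∠R = 35.30°.
Law of sines: r = q·sin R/sin Q ≈ 305.57.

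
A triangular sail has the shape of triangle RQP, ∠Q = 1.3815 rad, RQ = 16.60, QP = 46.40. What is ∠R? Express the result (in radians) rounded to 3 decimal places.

1.400

By the law of cosines, PR² = RQ² + QP² − 2·RQ·QP·cos Q = 2138.7, so PR ≈ 46.246.
Law of cosines again: cos R = (PR² + RQ² − QP²)/(2·PR·RQ) ≈ 0.17016, so ∠R ≈ 1.3998 rad.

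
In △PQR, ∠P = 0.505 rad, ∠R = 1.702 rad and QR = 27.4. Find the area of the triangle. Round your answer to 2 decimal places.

The third angle is ∠Q = π − ∠R − ∠P = 0.935 rad.
Law of sines: RP = QR·sin Q/sin P ≈ 45.554.
Law of sines: PQ = QR·sin R/sin P ≈ 56.147.
Area = ½·QR·RP·sin R ≈ 618.73.

area ≈ 618.73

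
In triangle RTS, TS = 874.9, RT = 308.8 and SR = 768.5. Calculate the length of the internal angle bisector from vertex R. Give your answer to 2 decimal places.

By the law of cosines, cos R = (SR² + RT² − TS²) / (2·SR·RT) ≈ -0.16750, so ∠R ≈ 99.64°.
The bisector from R has length 2·SR·RT·cos(∠R/2)/(SR+RT) ≈ 284.24.

t_R ≈ 284.24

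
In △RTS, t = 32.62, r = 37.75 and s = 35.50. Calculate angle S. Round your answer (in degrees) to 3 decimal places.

∠S ≈ 60.068°

By the law of cosines, cos S = (r² + t² − s²) / (2·r·t) ≈ 0.49897, so ∠S ≈ 60.07°.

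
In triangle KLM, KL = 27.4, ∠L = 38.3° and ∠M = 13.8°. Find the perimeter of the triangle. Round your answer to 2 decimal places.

189.23

The third angle is ∠K = 180° − ∠L − ∠M = 127.90°.
Law of sines: LM = KL·sin K/sin M ≈ 90.641.
Law of sines: MK = KL·sin L/sin M ≈ 71.193.
Semiperimeter s = (90.641+71.193+27.4)/2 = 94.617.
Perimeter = 90.641 + 71.193 + 27.4 = 189.23.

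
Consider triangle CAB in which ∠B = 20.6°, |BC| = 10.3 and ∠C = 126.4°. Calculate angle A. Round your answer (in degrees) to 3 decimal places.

∠A ≈ 33.000°

The third angle is ∠A = 180° − ∠B − ∠C = 33.00°.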